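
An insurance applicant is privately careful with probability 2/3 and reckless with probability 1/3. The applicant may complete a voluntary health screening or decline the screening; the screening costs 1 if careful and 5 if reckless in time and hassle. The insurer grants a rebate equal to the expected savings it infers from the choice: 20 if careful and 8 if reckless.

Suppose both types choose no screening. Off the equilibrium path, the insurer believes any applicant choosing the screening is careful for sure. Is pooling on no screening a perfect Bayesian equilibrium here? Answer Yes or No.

On path, the insurer holds the prior and pays 2/3·20 + 1/3·8 = 16. Off path (the screening), believing careful, it pays 20.
careful: no screening nets 16; the screening nets 20 − 1 = 19. careful would deviate.
reckless: no screening nets 16; the screening nets 20 − 5 = 15. reckless stays.
A type deviates, so pooling fails.

No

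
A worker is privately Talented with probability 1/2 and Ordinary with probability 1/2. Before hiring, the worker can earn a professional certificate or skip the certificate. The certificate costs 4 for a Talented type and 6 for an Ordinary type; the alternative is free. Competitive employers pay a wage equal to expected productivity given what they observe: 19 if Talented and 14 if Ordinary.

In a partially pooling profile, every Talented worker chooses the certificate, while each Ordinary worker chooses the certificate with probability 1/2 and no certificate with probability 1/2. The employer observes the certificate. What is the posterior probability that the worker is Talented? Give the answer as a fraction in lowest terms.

P(the certificate) = (1/2)·1 + (1/2)·(1/2) = 3/4.
By Bayes' rule, P(Talented | the certificate) = (1/2) / (3/4) = 2/3.

2/3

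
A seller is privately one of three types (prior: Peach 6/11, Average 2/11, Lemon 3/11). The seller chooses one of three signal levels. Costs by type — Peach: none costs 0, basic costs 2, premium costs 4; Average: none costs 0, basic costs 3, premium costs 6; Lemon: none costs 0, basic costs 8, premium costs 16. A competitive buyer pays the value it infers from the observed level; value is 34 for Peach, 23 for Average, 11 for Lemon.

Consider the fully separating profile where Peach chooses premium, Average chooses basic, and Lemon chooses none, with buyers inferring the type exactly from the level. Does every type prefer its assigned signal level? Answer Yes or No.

Separating prices: premium → 34, basic → 23, none → 11.
Peach (assigned premium): none: 11 − 0 = 11; basic: 23 − 2 = 21; premium: 34 − 4 = 30. Peach stays.
Average (assigned basic): none: 11 − 0 = 11; basic: 23 − 3 = 20; premium: 34 − 6 = 28. Average prefers premium.
Lemon (assigned none): none: 11 − 0 = 11; basic: 23 − 8 = 15; premium: 34 − 16 = 18. Lemon prefers premium.
At least one type deviates; the separating profile fails.

No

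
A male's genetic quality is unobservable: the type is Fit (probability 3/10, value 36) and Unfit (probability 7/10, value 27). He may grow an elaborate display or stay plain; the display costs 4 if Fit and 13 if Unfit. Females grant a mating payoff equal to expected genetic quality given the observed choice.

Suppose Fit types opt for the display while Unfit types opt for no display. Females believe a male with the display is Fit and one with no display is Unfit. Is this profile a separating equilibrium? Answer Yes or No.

Under these beliefs, the display earns mating payoff 36 and no display earns mating payoff 27.
Fit: the display nets 36 − 4 = 32; no display nets 27. Fit prefers the display.
Unfit: the display nets 36 − 13 = 23; no display nets 27. Unfit prefers no display.
Neither type deviates, so the separating profile is an equilibrium.

Yes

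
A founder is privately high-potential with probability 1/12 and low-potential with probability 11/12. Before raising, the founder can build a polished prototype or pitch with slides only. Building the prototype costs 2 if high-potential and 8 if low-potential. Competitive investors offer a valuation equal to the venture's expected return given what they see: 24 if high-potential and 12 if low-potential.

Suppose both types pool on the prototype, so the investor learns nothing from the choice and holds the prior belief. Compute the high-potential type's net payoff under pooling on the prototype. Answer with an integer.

11

Pooled valuation = 1/12·24 + 11/12·12 = 13.
high-potential pays cost 2 for the prototype, so net payoff = 13 − 2 = 11.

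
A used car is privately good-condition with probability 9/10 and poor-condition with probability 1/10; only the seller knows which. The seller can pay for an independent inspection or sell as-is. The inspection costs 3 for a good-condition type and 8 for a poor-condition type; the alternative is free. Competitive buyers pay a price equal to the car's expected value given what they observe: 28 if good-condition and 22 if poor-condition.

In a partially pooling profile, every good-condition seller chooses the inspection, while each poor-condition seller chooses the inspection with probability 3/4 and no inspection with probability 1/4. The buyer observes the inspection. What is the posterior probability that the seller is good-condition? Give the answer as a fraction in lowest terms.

12/13

P(the inspection) = (9/10)·1 + (1/10)·(3/4) = 39/40.
By Bayes' rule, P(good-condition | the inspection) = (9/10) / (39/40) = 12/13.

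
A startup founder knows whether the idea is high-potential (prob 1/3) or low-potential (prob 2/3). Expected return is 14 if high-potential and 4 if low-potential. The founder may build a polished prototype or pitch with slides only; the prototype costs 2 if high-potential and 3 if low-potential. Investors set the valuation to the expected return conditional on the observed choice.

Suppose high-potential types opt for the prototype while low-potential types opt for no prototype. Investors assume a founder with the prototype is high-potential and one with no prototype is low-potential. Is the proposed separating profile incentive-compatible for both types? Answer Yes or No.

Under these beliefs, the prototype earns valuation 14 and no prototype earns valuation 4.
high-potential: the prototype nets 14 − 2 = 12; no prototype nets 4. high-potential prefers the prototype.
low-potential: the prototype nets 14 − 3 = 11; no prototype nets 4. low-potential would deviate to the prototype.
low-potential has a profitable deviation, so the profile is not an equilibrium.

No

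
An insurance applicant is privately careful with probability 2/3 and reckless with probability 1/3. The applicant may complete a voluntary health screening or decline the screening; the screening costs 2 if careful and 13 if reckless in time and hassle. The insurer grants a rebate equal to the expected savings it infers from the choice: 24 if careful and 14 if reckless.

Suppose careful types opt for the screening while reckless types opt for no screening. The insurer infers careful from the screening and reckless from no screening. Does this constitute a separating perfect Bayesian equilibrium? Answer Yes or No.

Yes

Under these beliefs, the screening earns rebate 24 and no screening earns rebate 14.
careful: the screening nets 24 − 2 = 22; no screening nets 14. careful prefers the screening.
reckless: the screening nets 24 − 13 = 11; no screening nets 14. reckless prefers no screening.
Neither type deviates, so the separating profile is an equilibrium.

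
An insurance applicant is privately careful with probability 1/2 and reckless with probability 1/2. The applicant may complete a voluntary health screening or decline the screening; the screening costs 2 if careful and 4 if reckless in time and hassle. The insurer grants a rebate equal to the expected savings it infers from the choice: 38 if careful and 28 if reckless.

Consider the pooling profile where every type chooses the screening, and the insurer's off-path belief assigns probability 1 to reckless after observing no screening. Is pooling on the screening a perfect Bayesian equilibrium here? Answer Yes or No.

On path, the insurer holds the prior and pays 1/2·38 + 1/2·28 = 33. Off path (no screening), believing reckless, it pays 28.
careful: the screening nets 33 − 2 = 31; no screening nets 28. careful stays.
reckless: the screening nets 33 − 4 = 29; no screening nets 28. reckless stays.
No type deviates, so pooling is sustained.

Yes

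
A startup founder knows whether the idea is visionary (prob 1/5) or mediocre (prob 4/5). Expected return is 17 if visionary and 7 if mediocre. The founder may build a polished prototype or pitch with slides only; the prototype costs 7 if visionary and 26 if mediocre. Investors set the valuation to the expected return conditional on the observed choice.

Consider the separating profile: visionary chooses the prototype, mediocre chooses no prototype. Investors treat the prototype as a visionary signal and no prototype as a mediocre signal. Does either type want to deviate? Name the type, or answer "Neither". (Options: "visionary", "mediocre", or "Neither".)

Neither

The prototype pays 17; no prototype pays 7.
visionary: assigned the prototype, nets 17 − 7 = 10; deviating to no prototype nets 7.
mediocre: assigned no prototype, nets 7; deviating to the prototype nets 17 − 26 = -9.
Both types strictly prefer their assigned action; no profitable deviation.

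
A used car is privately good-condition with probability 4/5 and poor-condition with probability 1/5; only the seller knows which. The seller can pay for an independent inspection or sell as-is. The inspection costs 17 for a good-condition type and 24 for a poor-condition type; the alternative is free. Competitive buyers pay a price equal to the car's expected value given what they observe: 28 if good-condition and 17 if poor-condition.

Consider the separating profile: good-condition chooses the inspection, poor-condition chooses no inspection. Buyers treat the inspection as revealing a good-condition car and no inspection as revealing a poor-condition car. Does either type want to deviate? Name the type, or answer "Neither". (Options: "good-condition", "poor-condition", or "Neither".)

The inspection pays 28; no inspection pays 17.
good-condition: assigned the inspection, nets 28 − 17 = 11; deviating to no inspection nets 17.
poor-condition: assigned no inspection, nets 17; deviating to the inspection nets 28 − 24 = 4.
The good-condition type gains 6 by deviating.

good-condition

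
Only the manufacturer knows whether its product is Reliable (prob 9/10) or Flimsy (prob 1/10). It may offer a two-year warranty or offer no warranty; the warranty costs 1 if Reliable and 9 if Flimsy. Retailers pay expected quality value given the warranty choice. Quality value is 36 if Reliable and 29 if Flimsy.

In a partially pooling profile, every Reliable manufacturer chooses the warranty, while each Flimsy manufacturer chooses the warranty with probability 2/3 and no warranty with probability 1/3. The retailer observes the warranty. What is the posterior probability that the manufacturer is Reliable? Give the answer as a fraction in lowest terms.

P(the warranty) = (9/10)·1 + (1/10)·(2/3) = 29/30.
By Bayes' rule, P(Reliable | the warranty) = (9/10) / (29/30) = 27/29.

27/29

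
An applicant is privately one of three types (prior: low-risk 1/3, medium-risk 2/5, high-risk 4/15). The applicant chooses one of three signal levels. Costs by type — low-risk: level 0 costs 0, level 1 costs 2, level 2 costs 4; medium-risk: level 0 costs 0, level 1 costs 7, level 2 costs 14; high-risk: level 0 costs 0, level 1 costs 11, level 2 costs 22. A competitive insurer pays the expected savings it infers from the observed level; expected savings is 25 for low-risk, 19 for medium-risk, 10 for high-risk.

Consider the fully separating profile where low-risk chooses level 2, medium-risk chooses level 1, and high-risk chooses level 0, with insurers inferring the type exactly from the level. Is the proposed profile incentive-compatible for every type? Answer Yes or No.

Yes

Separating rebates: level 2 → 25, level 1 → 19, level 0 → 10.
low-risk (assigned level 2): level 0: 10 − 0 = 10; level 1: 19 − 2 = 17; level 2: 25 − 4 = 21. low-risk stays.
medium-risk (assigned level 1): level 0: 10 − 0 = 10; level 1: 19 − 7 = 12; level 2: 25 − 14 = 11. medium-risk stays.
high-risk (assigned level 0): level 0: 10 − 0 = 10; level 1: 19 − 11 = 8; level 2: 25 − 22 = 3. high-risk stays.
Every type prefers its assigned level; separation holds.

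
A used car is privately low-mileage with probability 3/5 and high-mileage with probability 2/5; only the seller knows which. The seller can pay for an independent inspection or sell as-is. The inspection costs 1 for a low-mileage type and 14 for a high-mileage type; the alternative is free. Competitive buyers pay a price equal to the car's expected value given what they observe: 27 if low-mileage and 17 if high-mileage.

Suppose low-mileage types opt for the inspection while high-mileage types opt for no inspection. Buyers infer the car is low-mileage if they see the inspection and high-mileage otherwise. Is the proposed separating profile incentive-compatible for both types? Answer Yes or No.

Under these beliefs, the inspection earns price 27 and no inspection earns price 17.
low-mileage: the inspection nets 27 − 1 = 26; no inspection nets 17. low-mileage prefers the inspection.
high-mileage: the inspection nets 27 − 14 = 13; no inspection nets 17. high-mileage prefers no inspection.
Neither type deviates, so the separating profile is an equilibrium.

Yes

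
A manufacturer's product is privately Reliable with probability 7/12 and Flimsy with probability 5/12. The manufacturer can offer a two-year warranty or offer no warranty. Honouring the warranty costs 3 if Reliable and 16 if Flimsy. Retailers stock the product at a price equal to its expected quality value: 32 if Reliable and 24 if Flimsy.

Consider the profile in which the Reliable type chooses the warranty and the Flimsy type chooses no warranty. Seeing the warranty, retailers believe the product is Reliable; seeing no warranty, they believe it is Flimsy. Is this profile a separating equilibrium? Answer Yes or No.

Under these beliefs, the warranty earns price 32 and no warranty earns price 24.
Reliable: the warranty nets 32 − 3 = 29; no warranty nets 24. Reliable prefers the warranty.
Flimsy: the warranty nets 32 − 16 = 16; no warranty nets 24. Flimsy prefers no warranty.
Neither type deviates, so the separating profile is an equilibrium.

Yes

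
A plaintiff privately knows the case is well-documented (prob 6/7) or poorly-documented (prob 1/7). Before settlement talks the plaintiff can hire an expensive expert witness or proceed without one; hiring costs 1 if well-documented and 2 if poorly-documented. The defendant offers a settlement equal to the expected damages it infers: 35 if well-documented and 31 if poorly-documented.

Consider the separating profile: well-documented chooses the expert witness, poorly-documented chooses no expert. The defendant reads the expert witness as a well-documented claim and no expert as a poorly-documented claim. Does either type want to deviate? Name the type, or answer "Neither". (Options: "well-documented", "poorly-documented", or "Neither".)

The expert witness pays 35; no expert pays 31.
well-documented: assigned the expert witness, nets 35 − 1 = 34; deviating to no expert nets 31.
poorly-documented: assigned no expert, nets 31; deviating to the expert witness nets 35 − 2 = 33.
The poorly-documented type gains 2 by deviating.

poorly-documented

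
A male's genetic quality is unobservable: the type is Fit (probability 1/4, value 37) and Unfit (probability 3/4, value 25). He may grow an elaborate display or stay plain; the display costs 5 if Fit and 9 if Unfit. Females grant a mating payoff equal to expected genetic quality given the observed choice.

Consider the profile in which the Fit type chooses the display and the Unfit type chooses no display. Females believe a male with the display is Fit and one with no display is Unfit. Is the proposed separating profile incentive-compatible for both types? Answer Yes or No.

No

Under these beliefs, the display earns mating payoff 37 and no display earns mating payoff 25.
Fit: the display nets 37 − 5 = 32; no display nets 25. Fit prefers the display.
Unfit: the display nets 37 − 9 = 28; no display nets 25. Unfit would deviate to the display.
Unfit has a profitable deviation, so the profile is not an equilibrium.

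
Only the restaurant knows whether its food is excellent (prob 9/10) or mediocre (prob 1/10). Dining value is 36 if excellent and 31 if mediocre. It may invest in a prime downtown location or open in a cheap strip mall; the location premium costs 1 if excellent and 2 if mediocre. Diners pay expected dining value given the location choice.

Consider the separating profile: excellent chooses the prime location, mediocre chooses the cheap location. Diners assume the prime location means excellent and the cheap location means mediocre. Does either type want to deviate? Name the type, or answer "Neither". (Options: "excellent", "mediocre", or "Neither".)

The prime location pays 36; the cheap location pays 31.
excellent: assigned the prime location, nets 36 − 1 = 35; deviating to the cheap location nets 31.
mediocre: assigned the cheap location, nets 31; deviating to the prime location nets 36 − 2 = 34.
The mediocre type gains 3 by deviating.

mediocre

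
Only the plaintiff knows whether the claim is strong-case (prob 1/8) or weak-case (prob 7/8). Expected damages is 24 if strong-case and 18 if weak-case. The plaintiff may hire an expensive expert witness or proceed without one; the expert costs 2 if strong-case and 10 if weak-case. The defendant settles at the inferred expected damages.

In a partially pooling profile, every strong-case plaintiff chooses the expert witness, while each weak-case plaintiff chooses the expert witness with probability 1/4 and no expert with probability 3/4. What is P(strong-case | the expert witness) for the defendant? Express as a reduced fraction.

P(the expert witness) = (1/8)·1 + (7/8)·(1/4) = 11/32.
By Bayes' rule, P(strong-case | the expert witness) = (1/8) / (11/32) = 4/11.

4/11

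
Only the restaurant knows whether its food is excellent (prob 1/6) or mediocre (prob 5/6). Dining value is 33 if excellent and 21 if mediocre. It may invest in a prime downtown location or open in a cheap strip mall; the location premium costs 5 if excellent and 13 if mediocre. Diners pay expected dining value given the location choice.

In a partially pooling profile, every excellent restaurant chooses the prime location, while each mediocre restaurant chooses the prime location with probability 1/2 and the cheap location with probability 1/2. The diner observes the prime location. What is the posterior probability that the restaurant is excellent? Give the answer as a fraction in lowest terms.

2/7

P(the prime location) = (1/6)·1 + (5/6)·(1/2) = 7/12.
By Bayes' rule, P(excellent | the prime location) = (1/6) / (7/12) = 2/7.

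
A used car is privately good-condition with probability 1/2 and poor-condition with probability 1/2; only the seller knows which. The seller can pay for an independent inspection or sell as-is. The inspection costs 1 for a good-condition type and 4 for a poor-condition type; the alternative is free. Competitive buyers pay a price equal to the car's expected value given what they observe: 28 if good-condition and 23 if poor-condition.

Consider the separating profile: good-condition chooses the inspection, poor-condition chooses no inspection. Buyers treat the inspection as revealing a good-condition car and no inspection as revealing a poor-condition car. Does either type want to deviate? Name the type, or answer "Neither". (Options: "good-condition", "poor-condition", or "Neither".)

poor-condition

The inspection pays 28; no inspection pays 23.
good-condition: assigned the inspection, nets 28 − 1 = 27; deviating to no inspection nets 23.
poor-condition: assigned no inspection, nets 23; deviating to the inspection nets 28 − 4 = 24.
The poor-condition type gains 1 by deviating.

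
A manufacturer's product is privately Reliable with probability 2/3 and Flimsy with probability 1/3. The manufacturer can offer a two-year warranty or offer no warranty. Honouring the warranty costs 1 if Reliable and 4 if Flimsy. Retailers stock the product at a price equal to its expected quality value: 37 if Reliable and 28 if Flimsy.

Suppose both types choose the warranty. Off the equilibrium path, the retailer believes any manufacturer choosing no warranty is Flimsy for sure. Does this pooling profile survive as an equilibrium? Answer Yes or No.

Yes

On path, the retailer holds the prior and pays 2/3·37 + 1/3·28 = 34. Off path (no warranty), believing Flimsy, it pays 28.
Reliable: the warranty nets 34 − 1 = 33; no warranty nets 28. Reliable stays.
Flimsy: the warranty nets 34 − 4 = 30; no warranty nets 28. Flimsy stays.
No type deviates, so pooling is sustained.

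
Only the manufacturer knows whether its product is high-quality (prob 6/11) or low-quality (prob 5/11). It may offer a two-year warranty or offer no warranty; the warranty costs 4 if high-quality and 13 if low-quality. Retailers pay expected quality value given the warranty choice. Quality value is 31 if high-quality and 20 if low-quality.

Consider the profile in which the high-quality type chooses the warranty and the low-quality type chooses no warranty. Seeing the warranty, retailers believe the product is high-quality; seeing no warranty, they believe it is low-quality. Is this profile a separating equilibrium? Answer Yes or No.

Under these beliefs, the warranty earns price 31 and no warranty earns price 20.
high-quality: the warranty nets 31 − 4 = 27; no warranty nets 20. high-quality prefers the warranty.
low-quality: the warranty nets 31 − 13 = 18; no warranty nets 20. low-quality prefers no warranty.
Neither type deviates, so the separating profile is an equilibrium.

Yes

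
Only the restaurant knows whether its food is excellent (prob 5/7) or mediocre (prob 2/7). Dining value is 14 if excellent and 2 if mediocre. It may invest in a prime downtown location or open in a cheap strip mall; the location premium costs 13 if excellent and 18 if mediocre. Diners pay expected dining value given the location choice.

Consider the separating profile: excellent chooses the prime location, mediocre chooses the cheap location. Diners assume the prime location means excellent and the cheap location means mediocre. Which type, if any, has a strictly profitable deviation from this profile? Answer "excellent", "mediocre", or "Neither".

The prime location pays 14; the cheap location pays 2.
excellent: assigned the prime location, nets 14 − 13 = 1; deviating to the cheap location nets 2.
mediocre: assigned the cheap location, nets 2; deviating to the prime location nets 14 − 18 = -4.
The excellent type gains 1 by deviating.

excellent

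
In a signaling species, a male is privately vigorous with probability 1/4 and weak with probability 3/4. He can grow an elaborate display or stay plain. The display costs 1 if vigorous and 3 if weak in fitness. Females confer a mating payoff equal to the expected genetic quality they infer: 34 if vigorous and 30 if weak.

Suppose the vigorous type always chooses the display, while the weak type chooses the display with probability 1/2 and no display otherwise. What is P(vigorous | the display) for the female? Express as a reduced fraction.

2/5

P(the display) = (1/4)·1 + (3/4)·(1/2) = 5/8.
By Bayes' rule, P(vigorous | the display) = (1/4) / (5/8) = 2/5.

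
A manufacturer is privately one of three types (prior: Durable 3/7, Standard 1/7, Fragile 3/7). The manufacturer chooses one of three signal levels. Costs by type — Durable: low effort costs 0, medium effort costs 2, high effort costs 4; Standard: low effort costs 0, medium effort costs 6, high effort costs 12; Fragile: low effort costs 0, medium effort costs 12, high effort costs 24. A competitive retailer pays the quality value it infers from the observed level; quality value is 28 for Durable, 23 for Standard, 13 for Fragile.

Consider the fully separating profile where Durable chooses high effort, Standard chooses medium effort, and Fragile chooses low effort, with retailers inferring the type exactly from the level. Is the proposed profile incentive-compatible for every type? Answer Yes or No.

Yes

Separating prices: high effort → 28, medium effort → 23, low effort → 13.
Durable (assigned high effort): low effort: 13 − 0 = 13; medium effort: 23 − 2 = 21; high effort: 28 − 4 = 24. Durable stays.
Standard (assigned medium effort): low effort: 13 − 0 = 13; medium effort: 23 − 6 = 17; high effort: 28 − 12 = 16. Standard stays.
Fragile (assigned low effort): low effort: 13 − 0 = 13; medium effort: 23 − 12 = 11; high effort: 28 − 24 = 4. Fragile stays.
Every type prefers its assigned level; separation holds.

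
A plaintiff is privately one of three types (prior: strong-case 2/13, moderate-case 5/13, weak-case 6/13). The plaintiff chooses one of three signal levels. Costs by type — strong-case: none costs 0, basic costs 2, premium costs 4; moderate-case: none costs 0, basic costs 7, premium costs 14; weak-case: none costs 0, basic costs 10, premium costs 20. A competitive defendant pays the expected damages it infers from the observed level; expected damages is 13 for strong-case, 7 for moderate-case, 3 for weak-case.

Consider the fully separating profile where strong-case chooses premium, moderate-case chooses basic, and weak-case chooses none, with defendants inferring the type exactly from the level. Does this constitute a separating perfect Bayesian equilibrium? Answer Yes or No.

Separating settlements: premium → 13, basic → 7, none → 3.
strong-case (assigned premium): none: 3 − 0 = 3; basic: 7 − 2 = 5; premium: 13 − 4 = 9. strong-case stays.
moderate-case (assigned basic): none: 3 − 0 = 3; basic: 7 − 7 = 0; premium: 13 − 14 = -1. moderate-case prefers none.
weak-case (assigned none): none: 3 − 0 = 3; basic: 7 − 10 = -3; premium: 13 − 20 = -7. weak-case stays.
At least one type deviates; the separating profile fails.

No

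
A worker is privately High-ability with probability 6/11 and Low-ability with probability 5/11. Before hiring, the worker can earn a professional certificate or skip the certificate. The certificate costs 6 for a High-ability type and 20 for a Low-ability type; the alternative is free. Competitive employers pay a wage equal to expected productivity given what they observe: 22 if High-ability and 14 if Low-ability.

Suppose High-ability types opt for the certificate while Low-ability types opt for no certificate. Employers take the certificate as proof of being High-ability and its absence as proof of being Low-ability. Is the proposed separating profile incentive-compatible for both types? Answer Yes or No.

Under these beliefs, the certificate earns wage 22 and no certificate earns wage 14.
High-ability: the certificate nets 22 − 6 = 16; no certificate nets 14. High-ability prefers the certificate.
Low-ability: the certificate nets 22 − 20 = 2; no certificate nets 14. Low-ability prefers no certificate.
Neither type deviates, so the separating profile is an equilibrium.

Yes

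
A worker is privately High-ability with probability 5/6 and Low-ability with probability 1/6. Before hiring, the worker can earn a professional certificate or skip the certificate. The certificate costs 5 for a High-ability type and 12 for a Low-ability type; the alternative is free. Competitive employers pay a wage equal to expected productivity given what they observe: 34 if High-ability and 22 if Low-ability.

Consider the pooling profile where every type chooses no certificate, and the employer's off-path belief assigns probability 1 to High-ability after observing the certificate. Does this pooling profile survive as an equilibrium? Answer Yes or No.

On path, the employer holds the prior and pays 5/6·34 + 1/6·22 = 32. Off path (the certificate), believing High-ability, it pays 34.
High-ability: no certificate nets 32; the certificate nets 34 − 5 = 29. High-ability stays.
Low-ability: no certificate nets 32; the certificate nets 34 − 12 = 22. Low-ability stays.
No type deviates, so pooling is sustained.

Yes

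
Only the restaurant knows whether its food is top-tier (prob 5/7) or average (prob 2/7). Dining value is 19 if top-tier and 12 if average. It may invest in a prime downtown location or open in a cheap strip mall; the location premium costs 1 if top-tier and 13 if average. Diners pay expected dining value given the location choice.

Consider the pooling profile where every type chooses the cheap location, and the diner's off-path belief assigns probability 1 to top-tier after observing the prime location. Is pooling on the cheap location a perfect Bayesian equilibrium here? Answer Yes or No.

No

On path, the diner holds the prior and pays 5/7·19 + 2/7·12 = 17. Off path (the prime location), believing top-tier, it pays 19.
top-tier: the cheap location nets 17; the prime location nets 19 − 1 = 18. top-tier would deviate.
average: the cheap location nets 17; the prime location nets 19 − 13 = 6. average stays.
A type deviates, so pooling fails.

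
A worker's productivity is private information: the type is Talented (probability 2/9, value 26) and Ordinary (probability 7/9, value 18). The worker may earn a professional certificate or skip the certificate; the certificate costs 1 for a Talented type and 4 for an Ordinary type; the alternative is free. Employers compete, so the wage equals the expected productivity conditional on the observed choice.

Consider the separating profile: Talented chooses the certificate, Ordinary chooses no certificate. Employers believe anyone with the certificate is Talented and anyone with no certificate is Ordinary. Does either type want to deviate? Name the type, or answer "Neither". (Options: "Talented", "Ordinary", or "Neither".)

The certificate pays 26; no certificate pays 18.
Talented: assigned the certificate, nets 26 − 1 = 25; deviating to no certificate nets 18.
Ordinary: assigned no certificate, nets 18; deviating to the certificate nets 26 − 4 = 22.
The Ordinary type gains 4 by deviating.

Ordinary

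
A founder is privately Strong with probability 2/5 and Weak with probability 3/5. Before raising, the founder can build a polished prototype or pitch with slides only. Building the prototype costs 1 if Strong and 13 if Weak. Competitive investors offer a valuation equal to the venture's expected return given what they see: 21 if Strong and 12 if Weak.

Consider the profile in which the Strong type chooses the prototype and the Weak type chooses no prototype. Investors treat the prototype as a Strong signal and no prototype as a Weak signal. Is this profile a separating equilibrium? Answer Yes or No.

Under these beliefs, the prototype earns valuation 21 and no prototype earns valuation 12.
Strong: the prototype nets 21 − 1 = 20; no prototype nets 12. Strong prefers the prototype.
Weak: the prototype nets 21 − 13 = 8; no prototype nets 12. Weak prefers no prototype.
Neither type deviates, so the separating profile is an equilibrium.

Yes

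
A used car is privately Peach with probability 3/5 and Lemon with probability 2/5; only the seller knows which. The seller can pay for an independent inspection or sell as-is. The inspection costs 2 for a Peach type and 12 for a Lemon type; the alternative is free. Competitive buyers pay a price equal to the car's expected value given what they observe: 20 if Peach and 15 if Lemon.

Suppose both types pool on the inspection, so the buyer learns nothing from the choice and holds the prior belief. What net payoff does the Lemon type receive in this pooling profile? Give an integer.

6

Pooled price = 3/5·20 + 2/5·15 = 18.
Lemon pays cost 12 for the inspection, so net payoff = 18 − 12 = 6.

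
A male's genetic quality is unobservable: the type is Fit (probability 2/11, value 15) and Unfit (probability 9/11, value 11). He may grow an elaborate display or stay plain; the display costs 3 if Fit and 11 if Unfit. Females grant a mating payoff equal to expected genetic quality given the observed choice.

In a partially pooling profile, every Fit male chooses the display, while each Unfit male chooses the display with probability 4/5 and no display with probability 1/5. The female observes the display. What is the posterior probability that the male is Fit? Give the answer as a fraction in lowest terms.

P(the display) = (2/11)·1 + (9/11)·(4/5) = 46/55.
By Bayes' rule, P(Fit | the display) = (2/11) / (46/55) = 5/23.

5/23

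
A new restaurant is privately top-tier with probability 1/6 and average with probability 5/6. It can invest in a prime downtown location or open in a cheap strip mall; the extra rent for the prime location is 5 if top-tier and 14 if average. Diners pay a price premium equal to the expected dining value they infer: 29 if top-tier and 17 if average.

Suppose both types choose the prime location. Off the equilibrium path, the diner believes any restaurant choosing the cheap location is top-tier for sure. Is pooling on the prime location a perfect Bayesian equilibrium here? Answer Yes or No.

On path, the diner holds the prior and pays 1/6·29 + 5/6·17 = 19. Off path (the cheap location), believing top-tier, it pays 29.
top-tier: the prime location nets 19 − 5 = 14; the cheap location nets 29. top-tier would deviate.
average: the prime location nets 19 − 14 = 5; the cheap location nets 29. average would deviate.
A type deviates, so pooling fails.

No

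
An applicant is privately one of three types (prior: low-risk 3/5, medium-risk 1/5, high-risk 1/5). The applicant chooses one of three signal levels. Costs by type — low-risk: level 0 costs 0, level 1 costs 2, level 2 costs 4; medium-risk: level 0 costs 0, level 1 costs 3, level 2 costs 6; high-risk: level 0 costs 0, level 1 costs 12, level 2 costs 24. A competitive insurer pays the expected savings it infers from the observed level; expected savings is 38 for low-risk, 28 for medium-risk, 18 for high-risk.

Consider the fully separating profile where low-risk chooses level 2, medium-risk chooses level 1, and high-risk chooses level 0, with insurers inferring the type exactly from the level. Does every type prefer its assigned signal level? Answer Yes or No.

No

Separating rebates: level 2 → 38, level 1 → 28, level 0 → 18.
low-risk (assigned level 2): level 0: 18 − 0 = 18; level 1: 28 − 2 = 26; level 2: 38 − 4 = 34. low-risk stays.
medium-risk (assigned level 1): level 0: 18 − 0 = 18; level 1: 28 − 3 = 25; level 2: 38 − 6 = 32. medium-risk prefers level 2.
high-risk (assigned level 0): level 0: 18 − 0 = 18; level 1: 28 − 12 = 16; level 2: 38 − 24 = 14. high-risk stays.
At least one type deviates; the separating profile fails.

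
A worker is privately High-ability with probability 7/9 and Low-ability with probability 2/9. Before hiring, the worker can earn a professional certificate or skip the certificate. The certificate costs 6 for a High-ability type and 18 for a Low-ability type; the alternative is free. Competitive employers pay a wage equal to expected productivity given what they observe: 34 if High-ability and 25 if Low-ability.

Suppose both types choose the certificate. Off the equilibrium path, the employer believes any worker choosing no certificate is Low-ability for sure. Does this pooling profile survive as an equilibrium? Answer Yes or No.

On path, the employer holds the prior and pays 7/9·34 + 2/9·25 = 32. Off path (no certificate), believing Low-ability, it pays 25.
High-ability: the certificate nets 32 − 6 = 26; no certificate nets 25. High-ability stays.
Low-ability: the certificate nets 32 − 18 = 14; no certificate nets 25. Low-ability would deviate.
A type deviates, so pooling fails.

No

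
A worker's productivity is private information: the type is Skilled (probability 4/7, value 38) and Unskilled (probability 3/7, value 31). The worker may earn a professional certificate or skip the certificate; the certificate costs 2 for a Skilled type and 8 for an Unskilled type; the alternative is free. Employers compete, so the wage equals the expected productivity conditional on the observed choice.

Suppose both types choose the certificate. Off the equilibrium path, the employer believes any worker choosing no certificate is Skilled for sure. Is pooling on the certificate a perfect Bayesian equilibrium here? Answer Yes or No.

No

On path, the employer holds the prior and pays 4/7·38 + 3/7·31 = 35. Off path (no certificate), believing Skilled, it pays 38.
Skilled: the certificate nets 35 − 2 = 33; no certificate nets 38. Skilled would deviate.
Unskilled: the certificate nets 35 − 8 = 27; no certificate nets 38. Unskilled would deviate.
A type deviates, so pooling fails.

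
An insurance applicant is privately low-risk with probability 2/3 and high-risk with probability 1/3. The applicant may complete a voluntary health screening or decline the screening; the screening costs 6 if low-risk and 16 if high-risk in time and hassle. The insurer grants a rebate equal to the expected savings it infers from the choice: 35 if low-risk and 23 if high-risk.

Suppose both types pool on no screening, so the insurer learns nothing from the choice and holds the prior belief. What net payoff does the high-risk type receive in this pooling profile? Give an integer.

31

Pooled rebate = 2/3·35 + 1/3·23 = 31.
high-risk pays no cost for no screening, so net payoff = 31.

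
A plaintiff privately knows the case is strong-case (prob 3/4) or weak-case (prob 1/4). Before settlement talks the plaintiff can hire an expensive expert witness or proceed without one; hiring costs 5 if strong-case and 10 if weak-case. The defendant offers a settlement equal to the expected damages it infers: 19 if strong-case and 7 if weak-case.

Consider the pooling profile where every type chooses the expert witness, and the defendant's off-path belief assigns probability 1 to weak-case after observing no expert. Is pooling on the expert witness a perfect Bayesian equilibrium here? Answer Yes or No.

No

On path, the defendant holds the prior and pays 3/4·19 + 1/4·7 = 16. Off path (no expert), believing weak-case, it pays 7.
strong-case: the expert witness nets 16 − 5 = 11; no expert nets 7. strong-case stays.
weak-case: the expert witness nets 16 − 10 = 6; no expert nets 7. weak-case would deviate.
A type deviates, so pooling fails.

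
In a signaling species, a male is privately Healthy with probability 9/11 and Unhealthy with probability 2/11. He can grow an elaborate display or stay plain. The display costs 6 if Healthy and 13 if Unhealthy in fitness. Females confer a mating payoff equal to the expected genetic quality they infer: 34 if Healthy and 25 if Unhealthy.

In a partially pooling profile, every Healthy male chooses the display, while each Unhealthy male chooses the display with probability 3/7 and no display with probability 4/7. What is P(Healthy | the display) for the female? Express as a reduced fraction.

P(the display) = (9/11)·1 + (2/11)·(3/7) = 69/77.
By Bayes' rule, P(Healthy | the display) = (9/11) / (69/77) = 21/23.

21/23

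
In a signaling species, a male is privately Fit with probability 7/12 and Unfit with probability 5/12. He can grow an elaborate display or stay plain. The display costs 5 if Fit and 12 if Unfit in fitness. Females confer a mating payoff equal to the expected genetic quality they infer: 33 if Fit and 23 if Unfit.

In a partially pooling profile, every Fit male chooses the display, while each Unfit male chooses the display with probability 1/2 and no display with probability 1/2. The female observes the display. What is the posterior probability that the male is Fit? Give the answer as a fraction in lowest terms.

14/19

P(the display) = (7/12)·1 + (5/12)·(1/2) = 19/24.
By Bayes' rule, P(Fit | the display) = (7/12) / (19/24) = 14/19.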